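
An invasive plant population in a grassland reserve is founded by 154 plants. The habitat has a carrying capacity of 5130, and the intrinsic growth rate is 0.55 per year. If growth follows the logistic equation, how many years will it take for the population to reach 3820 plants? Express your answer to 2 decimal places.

A = (K − N₀)/N₀ = (5130 − 154)/154 = 32.312.
Solve 5130/(1 + 32.312·e^(−0.55t)) = 3820: 1 + 32.312·e^(−0.55t) = 1.3429, so e^(−0.55t) = 0.0106132.
−0.55·t = ln(0.0106132) = -4.5457, so t = 4.5457/0.55 = 8.2648.

8.26 years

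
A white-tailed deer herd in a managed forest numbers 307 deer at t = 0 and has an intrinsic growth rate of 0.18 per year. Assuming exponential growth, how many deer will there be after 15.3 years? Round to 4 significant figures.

4822 deer

N(t) = N₀·e^(rt) = 307 × e^(0.18×15.3) = 307 × e^2.754.
e^2.754 ≈ 15.705, so N ≈ 307 × 15.705 = 4821.54.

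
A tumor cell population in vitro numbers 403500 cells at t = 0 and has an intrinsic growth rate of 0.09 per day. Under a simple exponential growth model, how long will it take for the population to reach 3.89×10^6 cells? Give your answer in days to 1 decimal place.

Set N₀·e^(rt) = 3.89×10^6: e^(0.09·t) = 3.89×10^6/403500 = 9.6406.
0.09·t = ln(9.6406) = 2.266, so t = 2.266/0.09 = 25.178.

25.2 days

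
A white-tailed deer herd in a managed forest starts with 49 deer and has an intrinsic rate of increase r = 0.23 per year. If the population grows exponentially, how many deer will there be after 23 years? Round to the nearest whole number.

N(t) = N₀·e^(rt) = 49 × e^(0.23×23) = 49 × e^5.29.
e^5.29 ≈ 198.34, so N ≈ 49 × 198.34 = 9718.83.

9719 deer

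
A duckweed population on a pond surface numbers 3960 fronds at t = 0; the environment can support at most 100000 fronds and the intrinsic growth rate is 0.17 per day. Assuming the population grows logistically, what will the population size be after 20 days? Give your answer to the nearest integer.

A = (K − N₀)/N₀ = (100000 − 3960)/3960 = 24.253.
N(t) = K/(1 + A·e^(−rt)) = 100000/(1 + 24.253×e^(−0.17×20)).
e^(−3.4) = 0.033373; denominator = 1 + 24.253×0.033373 = 1.8094.
N = 100000/1.8094 = 55267.4.

55267 fronds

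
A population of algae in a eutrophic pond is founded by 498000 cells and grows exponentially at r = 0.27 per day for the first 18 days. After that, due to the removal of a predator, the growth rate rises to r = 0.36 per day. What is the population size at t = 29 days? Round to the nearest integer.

Phase 1: N(18) = 498000·e^(0.27×18) = 498000·e^4.86 = 6.425405×10^7.
Phase 2 runs for 29 − 18 = 11 days at r = 0.36.
N(29) = 6.425405×10^7·e^(0.36×11) = 6.425405×10^7·e^3.96 = 3.370596×10^9.

3370595783 cells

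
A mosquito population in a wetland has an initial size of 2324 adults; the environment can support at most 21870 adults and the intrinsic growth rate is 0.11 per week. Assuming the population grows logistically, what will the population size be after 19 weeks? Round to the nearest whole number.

10719 adults

A = (K − N₀)/N₀ = (21870 − 2324)/2324 = 8.4105.
N(t) = K/(1 + A·e^(−rt)) = 21870/(1 + 8.4105×e^(−0.11×19)).
e^(−2.09) = 0.12369; denominator = 1 + 8.4105×0.12369 = 2.0403.
N = 21870/2.0403 = 10719.2.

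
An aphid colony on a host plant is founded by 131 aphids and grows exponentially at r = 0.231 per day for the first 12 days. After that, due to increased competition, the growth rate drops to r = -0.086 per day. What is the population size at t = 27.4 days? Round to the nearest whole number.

Phase 1: N(12) = 131·e^(0.231×12) = 131·e^2.772 = 2094.77.
Phase 2 runs for 27.4 − 12 = 15.4 days at r = -0.086.
N(27.4) = 2094.77·e^(-0.086×15.4) = 2094.77·e^-1.324 = 557.129.

557 aphids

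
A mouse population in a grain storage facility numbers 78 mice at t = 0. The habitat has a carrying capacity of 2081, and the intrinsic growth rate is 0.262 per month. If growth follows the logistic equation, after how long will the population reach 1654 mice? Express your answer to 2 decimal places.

17.56 months

A = (K − N₀)/N₀ = (2081 − 78)/78 = 25.679.
Solve 2081/(1 + 25.679·e^(−0.262t)) = 1654: 1 + 25.679·e^(−0.262t) = 1.2582, so e^(−0.262t) = 0.0100532.
−0.262·t = ln(0.0100532) = -4.5999, so t = 4.5999/0.262 = 17.557.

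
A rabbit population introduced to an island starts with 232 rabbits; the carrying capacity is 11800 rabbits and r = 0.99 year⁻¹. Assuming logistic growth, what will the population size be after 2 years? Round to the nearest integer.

A = (K − N₀)/N₀ = (11800 − 232)/232 = 49.862.
N(t) = K/(1 + A·e^(−rt)) = 11800/(1 + 49.862×e^(−0.99×2)).
e^(−1.98) = 0.13807; denominator = 1 + 49.862×0.13807 = 7.8844.
N = 11800/7.8844 = 1496.62.

1497 rabbits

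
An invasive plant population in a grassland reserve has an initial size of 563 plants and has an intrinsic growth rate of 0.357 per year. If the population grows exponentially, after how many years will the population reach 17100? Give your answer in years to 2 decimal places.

Set N₀·e^(rt) = 17100: e^(0.357·t) = 17100/563 = 30.373.
0.357·t = ln(30.373) = 3.4136, so t = 3.4136/0.357 = 9.5618.

9.56 years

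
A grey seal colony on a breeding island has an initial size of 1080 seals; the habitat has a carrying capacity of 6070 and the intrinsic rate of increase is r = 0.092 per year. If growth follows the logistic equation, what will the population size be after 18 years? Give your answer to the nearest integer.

A = (K − N₀)/N₀ = (6070 − 1080)/1080 = 4.6204.
N(t) = K/(1 + A·e^(−rt)) = 6070/(1 + 4.6204×e^(−0.092×18)).
e^(−1.656) = 0.1909; denominator = 1 + 4.6204×0.1909 = 1.882.
N = 6070/1.882 = 3225.23.

3225 seals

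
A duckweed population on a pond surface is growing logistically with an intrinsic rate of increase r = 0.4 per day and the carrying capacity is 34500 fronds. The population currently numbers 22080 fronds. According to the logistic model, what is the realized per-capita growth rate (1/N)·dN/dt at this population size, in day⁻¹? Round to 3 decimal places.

0.144 per day

(1/N)·dN/dt = r(1 − N/K) = 0.4 × (1 − 22080/34500).
= 0.4 × 0.36 = 0.144.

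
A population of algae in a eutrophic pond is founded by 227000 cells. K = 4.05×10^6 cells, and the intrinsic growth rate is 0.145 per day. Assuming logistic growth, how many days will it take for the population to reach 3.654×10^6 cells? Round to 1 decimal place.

A = (K − N₀)/N₀ = (4.05×10^6 − 227000)/227000 = 16.841.
Solve 4.05×10^6/(1 + 16.841·e^(−0.145t)) = 3.654×10^6: 1 + 16.841·e^(−0.145t) = 1.1084, so e^(−0.145t) = 0.00643499.
−0.145·t = ln(0.00643499) = -5.046, so t = 5.046/0.145 = 34.8.

34.8 days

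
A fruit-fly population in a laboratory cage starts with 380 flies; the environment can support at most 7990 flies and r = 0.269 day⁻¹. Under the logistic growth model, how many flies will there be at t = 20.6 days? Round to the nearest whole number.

A = (K − N₀)/N₀ = (7990 − 380)/380 = 20.026.
N(t) = K/(1 + A·e^(−rt)) = 7990/(1 + 20.026×e^(−0.269×20.6)).
e^(−5.541) = 0.003921; denominator = 1 + 20.026×0.003921 = 1.0785.
N = 7990/1.0785 = 7408.27.

7408 flies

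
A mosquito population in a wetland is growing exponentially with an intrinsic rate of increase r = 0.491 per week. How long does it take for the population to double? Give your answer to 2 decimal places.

1.41 weeks

Doubling time t_d = ln(2)/r = 0.6931/0.491 = 1.4117.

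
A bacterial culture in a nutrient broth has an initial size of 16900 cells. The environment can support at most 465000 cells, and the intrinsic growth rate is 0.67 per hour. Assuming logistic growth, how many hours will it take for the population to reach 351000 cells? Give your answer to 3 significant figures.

A = (K − N₀)/N₀ = (465000 − 16900)/16900 = 26.515.
Solve 465000/(1 + 26.515·e^(−0.67t)) = 351000: 1 + 26.515·e^(−0.67t) = 1.3248, so e^(−0.67t) = 0.0122492.
−0.67·t = ln(0.0122492) = -4.4023, so t = 4.4023/0.67 = 6.5706.

6.57 hours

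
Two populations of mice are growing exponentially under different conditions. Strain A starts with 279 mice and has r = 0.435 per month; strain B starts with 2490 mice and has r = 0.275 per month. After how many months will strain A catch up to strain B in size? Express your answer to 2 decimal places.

13.68 months

Set 279·e^(0.435t) = 2490·e^(0.275t).
e^((0.435 − 0.275)t) = 2490/279 → e^(0.16·t) = 8.9247.
0.16·t = ln(8.9247) = 2.1888, so t = 2.1888/0.16 = 13.68.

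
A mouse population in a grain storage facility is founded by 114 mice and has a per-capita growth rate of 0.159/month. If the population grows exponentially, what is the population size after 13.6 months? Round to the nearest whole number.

991 mice

N(t) = N₀·e^(rt) = 114 × e^(0.159×13.6) = 114 × e^2.162.
e^2.162 ≈ 8.692, so N ≈ 114 × 8.692 = 990.885.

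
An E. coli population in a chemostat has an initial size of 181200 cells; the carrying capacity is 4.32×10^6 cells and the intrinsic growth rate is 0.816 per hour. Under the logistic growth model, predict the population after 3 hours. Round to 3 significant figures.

A = (K − N₀)/N₀ = (4.32×10^6 − 181200)/181200 = 22.841.
N(t) = K/(1 + A·e^(−rt)) = 4.32×10^6/(1 + 22.841×e^(−0.816×3)).
e^(−2.448) = 0.086466; denominator = 1 + 22.841×0.086466 = 2.975.
N = 4.32×10^6/2.975 = 1.452109×10^6.

1450000 cells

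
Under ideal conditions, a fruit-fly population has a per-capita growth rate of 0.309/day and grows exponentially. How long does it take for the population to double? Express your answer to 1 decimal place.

Doubling time t_d = ln(2)/r = 0.6931/0.309 = 2.2432.

2.2 days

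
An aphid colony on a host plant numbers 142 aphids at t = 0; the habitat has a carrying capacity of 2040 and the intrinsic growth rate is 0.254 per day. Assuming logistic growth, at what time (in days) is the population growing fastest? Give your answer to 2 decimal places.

Logistic growth is fastest at N = K/2 = 1020.
A = (K − N₀)/N₀ = 13.366. Set K/(1 + A·e^(−rt)) = K/2 → A·e^(−rt) = 1.
e^(−0.254t) = 1/13.366 = 0.0748156, so t = ln(13.366)/0.254 = 2.5927/0.254 = 10.208.

10.21 days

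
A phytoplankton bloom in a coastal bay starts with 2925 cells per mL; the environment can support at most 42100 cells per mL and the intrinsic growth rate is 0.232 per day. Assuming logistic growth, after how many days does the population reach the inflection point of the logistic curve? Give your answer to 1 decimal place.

Logistic growth is fastest at N = K/2 = 21050.
A = (K − N₀)/N₀ = 13.393. Set K/(1 + A·e^(−rt)) = K/2 → A·e^(−rt) = 1.
e^(−0.232t) = 1/13.393 = 0.074665, so t = ln(13.393)/0.232 = 2.5947/0.232 = 11.184.

11.2 days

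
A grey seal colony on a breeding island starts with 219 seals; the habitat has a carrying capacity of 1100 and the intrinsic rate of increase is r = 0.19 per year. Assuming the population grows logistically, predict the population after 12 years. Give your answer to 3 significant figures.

A = (K − N₀)/N₀ = (1100 − 219)/219 = 4.0228.
N(t) = K/(1 + A·e^(−rt)) = 1100/(1 + 4.0228×e^(−0.19×12)).
e^(−2.28) = 0.10228; denominator = 1 + 4.0228×0.10228 = 1.4115.
N = 1100/1.4115 = 779.328.

779 seals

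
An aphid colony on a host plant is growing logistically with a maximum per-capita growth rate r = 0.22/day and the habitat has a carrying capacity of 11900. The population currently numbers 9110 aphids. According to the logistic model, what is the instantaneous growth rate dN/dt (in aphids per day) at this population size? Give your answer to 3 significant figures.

dN/dt = rN(1 − N/K) = 0.22 × 9110 × (1 − 9110/11900).
1 − 9110/11900 = 0.23445; dN/dt = 0.22 × 9110 × 0.23445 = 469.89.

470 aphids per day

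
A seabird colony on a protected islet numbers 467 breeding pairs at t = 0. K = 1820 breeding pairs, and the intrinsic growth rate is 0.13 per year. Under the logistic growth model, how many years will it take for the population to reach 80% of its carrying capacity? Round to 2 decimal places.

A = (K − N₀)/N₀ = (1820 − 467)/467 = 2.8972.
Solve 1820/(1 + 2.8972·e^(−0.13t)) = 1456: 1 + 2.8972·e^(−0.13t) = 1.25, so e^(−0.13t) = 0.0862897.
−0.13·t = ln(0.0862897) = -2.45, so t = 2.45/0.13 = 18.846.

18.85 years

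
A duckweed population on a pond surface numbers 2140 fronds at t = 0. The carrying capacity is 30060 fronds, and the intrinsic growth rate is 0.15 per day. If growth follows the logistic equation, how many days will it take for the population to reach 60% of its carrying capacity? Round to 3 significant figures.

19.8 days

A = (K − N₀)/N₀ = (30060 − 2140)/2140 = 13.047.
Solve 30060/(1 + 13.047·e^(−0.15t)) = 18036: 1 + 13.047·e^(−0.15t) = 1.6667, so e^(−0.15t) = 0.0510984.
−0.15·t = ln(0.0510984) = -2.974, so t = 2.974/0.15 = 19.827.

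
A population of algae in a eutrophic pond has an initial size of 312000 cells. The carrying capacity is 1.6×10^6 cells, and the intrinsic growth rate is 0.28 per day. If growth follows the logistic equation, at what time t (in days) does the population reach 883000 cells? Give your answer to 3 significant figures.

A = (K − N₀)/N₀ = (1.6×10^6 − 312000)/312000 = 4.1282.
Solve 1.6×10^6/(1 + 4.1282·e^(−0.28t)) = 883000: 1 + 4.1282·e^(−0.28t) = 1.812, so e^(−0.28t) = 0.196697.
−0.28·t = ln(0.196697) = -1.6261, so t = 1.6261/0.28 = 5.8075.

5.81 days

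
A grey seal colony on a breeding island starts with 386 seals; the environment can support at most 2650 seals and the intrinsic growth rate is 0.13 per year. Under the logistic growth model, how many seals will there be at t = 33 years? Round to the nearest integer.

A = (K − N₀)/N₀ = (2650 − 386)/386 = 5.8653.
N(t) = K/(1 + A·e^(−rt)) = 2650/(1 + 5.8653×e^(−0.13×33)).
e^(−4.29) = 0.013705; denominator = 1 + 5.8653×0.013705 = 1.0804.
N = 2650/1.0804 = 2452.83.

2453 seals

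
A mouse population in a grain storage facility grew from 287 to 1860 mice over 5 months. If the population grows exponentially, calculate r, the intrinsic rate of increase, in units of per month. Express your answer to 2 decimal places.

0.37 per month

From N(t) = N₀·e^(rt): e^(r·5) = 1860/287 = 6.4808.
r·5 = ln(6.4808) = 1.8688, so r = 1.8688/5 = 0.37377.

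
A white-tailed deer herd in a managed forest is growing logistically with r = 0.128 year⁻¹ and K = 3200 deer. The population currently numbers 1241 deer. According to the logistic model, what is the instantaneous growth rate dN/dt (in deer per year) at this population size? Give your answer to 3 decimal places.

97.245 deer per year

dN/dt = rN(1 − N/K) = 0.128 × 1241 × (1 − 1241/3200).
1 − 1241/3200 = 0.61219; dN/dt = 0.128 × 1241 × 0.61219 = 97.245.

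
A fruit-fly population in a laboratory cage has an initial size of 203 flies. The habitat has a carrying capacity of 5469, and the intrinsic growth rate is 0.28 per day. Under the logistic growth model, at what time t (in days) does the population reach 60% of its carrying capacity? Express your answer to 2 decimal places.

A = (K − N₀)/N₀ = (5469 − 203)/203 = 25.941.
Solve 5469/(1 + 25.941·e^(−0.28t)) = 3281.4: 1 + 25.941·e^(−0.28t) = 1.6667, so e^(−0.28t) = 0.0256995.
−0.28·t = ln(0.0256995) = -3.6613, so t = 3.6613/0.28 = 13.076.

13.08 days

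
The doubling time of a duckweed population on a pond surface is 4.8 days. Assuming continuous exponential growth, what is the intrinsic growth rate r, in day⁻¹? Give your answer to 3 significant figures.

0.144 per day

r = ln(2)/t_d = 0.6931/4.8 = 0.14441.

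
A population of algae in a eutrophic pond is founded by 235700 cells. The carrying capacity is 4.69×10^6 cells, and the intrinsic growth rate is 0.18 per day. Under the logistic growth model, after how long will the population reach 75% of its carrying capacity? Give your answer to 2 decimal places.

22.43 days

A = (K − N₀)/N₀ = (4.69×10^6 − 235700)/235700 = 18.898.
Solve 4.69×10^6/(1 + 18.898·e^(−0.18t)) = 3.5175×10^6: 1 + 18.898·e^(−0.18t) = 1.3333, so e^(−0.18t) = 0.0176384.
−0.18·t = ln(0.0176384) = -4.0377, so t = 4.0377/0.18 = 22.432.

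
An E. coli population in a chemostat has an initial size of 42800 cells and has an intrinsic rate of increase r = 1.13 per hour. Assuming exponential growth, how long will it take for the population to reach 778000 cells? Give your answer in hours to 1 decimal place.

2.6 hours

Set N₀·e^(rt) = 778000: e^(1.13·t) = 778000/42800 = 18.178.
1.13·t = ln(18.178) = 2.9002, so t = 2.9002/1.13 = 2.5665.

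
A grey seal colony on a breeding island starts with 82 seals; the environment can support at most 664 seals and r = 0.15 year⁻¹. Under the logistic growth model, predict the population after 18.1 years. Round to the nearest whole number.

452 seals

A = (K − N₀)/N₀ = (664 − 82)/82 = 7.0976.
N(t) = K/(1 + A·e^(−rt)) = 664/(1 + 7.0976×e^(−0.15×18.1)).
e^(−2.715) = 0.066205; denominator = 1 + 7.0976×0.066205 = 1.4699.
N = 664/1.4699 = 451.733.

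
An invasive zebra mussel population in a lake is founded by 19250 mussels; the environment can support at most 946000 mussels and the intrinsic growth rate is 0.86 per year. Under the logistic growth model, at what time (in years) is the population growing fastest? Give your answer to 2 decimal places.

4.50 years

Logistic growth is fastest at N = K/2 = 473000.
A = (K − N₀)/N₀ = 48.143. Set K/(1 + A·e^(−rt)) = K/2 → A·e^(−rt) = 1.
e^(−0.86t) = 1/48.143 = 0.0207715, so t = ln(48.143)/0.86 = 3.8742/0.86 = 4.5049.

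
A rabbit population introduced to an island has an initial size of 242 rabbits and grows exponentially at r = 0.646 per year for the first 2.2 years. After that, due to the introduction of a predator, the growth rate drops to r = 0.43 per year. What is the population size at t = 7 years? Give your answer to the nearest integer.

7896 rabbits

Phase 1: N(2.2) = 242·e^(0.646×2.2) = 242·e^1.421 = 1002.39.
Phase 2 runs for 7 − 2.2 = 4.8 years at r = 0.43.
N(7) = 1002.39·e^(0.43×4.8) = 1002.39·e^2.064 = 7896.21.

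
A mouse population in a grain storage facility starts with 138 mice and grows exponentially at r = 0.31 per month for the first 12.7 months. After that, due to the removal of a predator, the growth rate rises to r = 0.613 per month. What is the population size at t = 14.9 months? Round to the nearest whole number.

Phase 1: N(12.7) = 138·e^(0.31×12.7) = 138·e^3.937 = 7074.51.
Phase 2 runs for 14.9 − 12.7 = 2.2 months at r = 0.613.
N(14.9) = 7074.51·e^(0.613×2.2) = 7074.51·e^1.349 = 27251.2.

27251 mice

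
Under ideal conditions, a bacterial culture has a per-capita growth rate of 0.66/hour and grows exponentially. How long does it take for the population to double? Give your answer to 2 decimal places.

1.05 hours

Doubling time t_d = ln(2)/r = 0.6931/0.66 = 1.0502.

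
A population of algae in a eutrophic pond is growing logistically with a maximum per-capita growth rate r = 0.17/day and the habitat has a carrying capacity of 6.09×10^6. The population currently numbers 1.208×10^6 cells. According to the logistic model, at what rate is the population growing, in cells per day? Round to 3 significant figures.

dN/dt = rN(1 − N/K) = 0.17 × 1.208×10^6 × (1 − 1.208×10^6/6.09×10^6).
1 − 1.208×10^6/6.09×10^6 = 0.80164; dN/dt = 0.17 × 1.208×10^6 × 0.80164 = 1.64625×10^5.

165000 cells per day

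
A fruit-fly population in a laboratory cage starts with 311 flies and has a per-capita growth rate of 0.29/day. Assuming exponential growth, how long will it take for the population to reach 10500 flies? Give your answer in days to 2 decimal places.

12.14 days

Set N₀·e^(rt) = 10500: e^(0.29·t) = 10500/311 = 33.762.
0.29·t = ln(33.762) = 3.5193, so t = 3.5193/0.29 = 12.136.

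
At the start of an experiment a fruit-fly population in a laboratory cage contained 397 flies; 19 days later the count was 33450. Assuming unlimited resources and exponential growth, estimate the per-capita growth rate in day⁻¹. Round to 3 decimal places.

0.233 per day

From N(t) = N₀·e^(rt): e^(r·19) = 33450/397 = 84.257.
r·19 = ln(84.257) = 4.4339, so r = 4.4339/19 = 0.23336.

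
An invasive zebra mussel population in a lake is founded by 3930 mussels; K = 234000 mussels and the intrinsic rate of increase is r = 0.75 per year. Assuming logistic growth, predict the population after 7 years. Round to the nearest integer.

179009 mussels

A = (K − N₀)/N₀ = (234000 − 3930)/3930 = 58.542.
N(t) = K/(1 + A·e^(−rt)) = 234000/(1 + 58.542×e^(−0.75×7)).
e^(−5.25) = 0.0052475; denominator = 1 + 58.542×0.0052475 = 1.3072.
N = 234000/1.3072 = 179009.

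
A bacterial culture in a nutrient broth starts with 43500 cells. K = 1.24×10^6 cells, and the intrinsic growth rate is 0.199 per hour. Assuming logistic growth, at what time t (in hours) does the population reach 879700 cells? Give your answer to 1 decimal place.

21.1 hours

A = (K − N₀)/N₀ = (1.24×10^6 − 43500)/43500 = 27.506.
Solve 1.24×10^6/(1 + 27.506·e^(−0.199t)) = 879700: 1 + 27.506·e^(−0.199t) = 1.4096, so e^(−0.199t) = 0.0148904.
−0.199·t = ln(0.0148904) = -4.207, so t = 4.207/0.199 = 21.141.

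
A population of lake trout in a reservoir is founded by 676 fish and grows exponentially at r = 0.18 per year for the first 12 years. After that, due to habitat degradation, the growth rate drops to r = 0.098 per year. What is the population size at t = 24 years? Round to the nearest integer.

Phase 1: N(12) = 676·e^(0.18×12) = 676·e^2.16 = 5861.69.
Phase 2 runs for 24 − 12 = 12 years at r = 0.098.
N(24) = 5861.69·e^(0.098×12) = 5861.69·e^1.176 = 19000.

19000 fish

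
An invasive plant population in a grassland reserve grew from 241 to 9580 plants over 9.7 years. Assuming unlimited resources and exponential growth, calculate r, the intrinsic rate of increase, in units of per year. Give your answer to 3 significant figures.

0.380 per year

From N(t) = N₀·e^(rt): e^(r·9.7) = 9580/241 = 39.751.
r·9.7 = ln(39.751) = 3.6826, so r = 3.6826/9.7 = 0.37965.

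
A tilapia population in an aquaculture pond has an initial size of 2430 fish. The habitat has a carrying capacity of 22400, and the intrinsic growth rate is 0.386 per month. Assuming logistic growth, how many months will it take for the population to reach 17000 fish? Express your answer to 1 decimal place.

A = (K − N₀)/N₀ = (22400 − 2430)/2430 = 8.2181.
Solve 22400/(1 + 8.2181·e^(−0.386t)) = 17000: 1 + 8.2181·e^(−0.386t) = 1.3176, so e^(−0.386t) = 0.0386521.
−0.386·t = ln(0.0386521) = -3.2532, so t = 3.2532/0.386 = 8.4279.

8.4 months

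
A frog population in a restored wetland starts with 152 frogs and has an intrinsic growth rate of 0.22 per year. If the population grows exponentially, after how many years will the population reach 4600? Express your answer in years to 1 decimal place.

15.5 years

Set N₀·e^(rt) = 4600: e^(0.22·t) = 4600/152 = 30.263.
0.22·t = ln(30.263) = 3.4099, so t = 3.4099/0.22 = 15.5.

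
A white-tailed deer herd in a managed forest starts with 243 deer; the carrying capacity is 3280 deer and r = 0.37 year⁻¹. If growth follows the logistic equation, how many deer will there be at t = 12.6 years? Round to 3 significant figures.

A = (K − N₀)/N₀ = (3280 − 243)/243 = 12.498.
N(t) = K/(1 + A·e^(−rt)) = 3280/(1 + 12.498×e^(−0.37×12.6)).
e^(−4.662) = 0.0094475; denominator = 1 + 12.498×0.0094475 = 1.1181.
N = 3280/1.1181 = 2933.61.

2930 deer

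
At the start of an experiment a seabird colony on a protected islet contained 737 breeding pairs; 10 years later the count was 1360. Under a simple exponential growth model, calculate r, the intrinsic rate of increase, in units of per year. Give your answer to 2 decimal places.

0.06 per year

From N(t) = N₀·e^(rt): e^(r·10) = 1360/737 = 1.8453.
r·10 = ln(1.8453) = 0.61265, so r = 0.61265/10 = 0.061265.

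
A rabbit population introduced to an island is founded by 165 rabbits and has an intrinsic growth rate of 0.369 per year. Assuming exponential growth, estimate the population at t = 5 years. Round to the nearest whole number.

N(t) = N₀·e^(rt) = 165 × e^(0.369×5) = 165 × e^1.845.
e^1.845 ≈ 6.3281, so N ≈ 165 × 6.3281 = 1044.14.

1044 rabbits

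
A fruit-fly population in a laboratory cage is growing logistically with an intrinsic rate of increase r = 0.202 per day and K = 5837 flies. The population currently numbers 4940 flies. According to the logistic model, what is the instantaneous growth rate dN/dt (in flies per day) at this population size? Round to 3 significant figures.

dN/dt = rN(1 − N/K) = 0.202 × 4940 × (1 − 4940/5837).
1 − 4940/5837 = 0.15367; dN/dt = 0.202 × 4940 × 0.15367 = 153.35.

153 flies per day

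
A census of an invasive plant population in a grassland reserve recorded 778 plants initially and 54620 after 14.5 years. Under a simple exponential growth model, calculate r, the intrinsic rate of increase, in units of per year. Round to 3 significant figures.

0.293 per year

From N(t) = N₀·e^(rt): e^(r·14.5) = 54620/778 = 70.206.
r·14.5 = ln(70.206) = 4.2514, so r = 4.2514/14.5 = 0.2932.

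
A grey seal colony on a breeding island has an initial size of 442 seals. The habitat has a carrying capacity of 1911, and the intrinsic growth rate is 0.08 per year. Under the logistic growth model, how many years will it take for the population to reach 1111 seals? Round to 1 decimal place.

A = (K − N₀)/N₀ = (1911 − 442)/442 = 3.3235.
Solve 1911/(1 + 3.3235·e^(−0.08t)) = 1111: 1 + 3.3235·e^(−0.08t) = 1.7201, so e^(−0.08t) = 0.216659.
−0.08·t = ln(0.216659) = -1.5294, so t = 1.5294/0.08 = 19.118.

19.1 years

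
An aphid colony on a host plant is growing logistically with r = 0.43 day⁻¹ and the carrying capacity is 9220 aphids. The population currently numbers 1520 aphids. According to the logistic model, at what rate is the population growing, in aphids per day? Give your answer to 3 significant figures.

dN/dt = rN(1 − N/K) = 0.43 × 1520 × (1 − 1520/9220).
1 − 1520/9220 = 0.83514; dN/dt = 0.43 × 1520 × 0.83514 = 545.85.

546 aphids per day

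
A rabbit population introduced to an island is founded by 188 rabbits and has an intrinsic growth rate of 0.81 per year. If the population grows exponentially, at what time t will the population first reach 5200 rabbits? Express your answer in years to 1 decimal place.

4.1 years

Set N₀·e^(rt) = 5200: e^(0.81·t) = 5200/188 = 27.66.
0.81·t = ln(27.66) = 3.32, so t = 3.32/0.81 = 4.0987.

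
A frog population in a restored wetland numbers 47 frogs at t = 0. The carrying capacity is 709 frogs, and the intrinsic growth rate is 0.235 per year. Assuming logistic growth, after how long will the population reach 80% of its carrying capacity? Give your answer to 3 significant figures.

A = (K − N₀)/N₀ = (709 − 47)/47 = 14.085.
Solve 709/(1 + 14.085·e^(−0.235t)) = 567.2: 1 + 14.085·e^(−0.235t) = 1.25, so e^(−0.235t) = 0.0177492.
−0.235·t = ln(0.0177492) = -4.0314, so t = 4.0314/0.235 = 17.155.

17.2 years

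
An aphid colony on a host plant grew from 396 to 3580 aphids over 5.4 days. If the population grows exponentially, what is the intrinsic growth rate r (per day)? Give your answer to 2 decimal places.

From N(t) = N₀·e^(rt): e^(r·5.4) = 3580/396 = 9.0404.
r·5.4 = ln(9.0404) = 2.2017, so r = 2.2017/5.4 = 0.40772.

0.41 per day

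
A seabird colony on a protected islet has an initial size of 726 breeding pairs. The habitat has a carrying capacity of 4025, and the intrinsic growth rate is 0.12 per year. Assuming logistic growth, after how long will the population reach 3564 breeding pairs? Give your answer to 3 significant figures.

29.7 years

A = (K − N₀)/N₀ = (4025 − 726)/726 = 4.5441.
Solve 4025/(1 + 4.5441·e^(−0.12t)) = 3564: 1 + 4.5441·e^(−0.12t) = 1.1293, so e^(−0.12t) = 0.0284654.
−0.12·t = ln(0.0284654) = -3.5591, so t = 3.5591/0.12 = 29.659.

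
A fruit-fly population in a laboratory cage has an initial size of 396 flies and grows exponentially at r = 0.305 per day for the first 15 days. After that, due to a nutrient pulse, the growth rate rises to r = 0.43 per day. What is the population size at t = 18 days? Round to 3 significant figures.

Phase 1: N(15) = 396·e^(0.305×15) = 396·e^4.575 = 38423.1.
Phase 2 runs for 18 − 15 = 3 days at r = 0.43.
N(18) = 38423.1·e^(0.43×3) = 38423.1·e^1.29 = 139583.

140000 flies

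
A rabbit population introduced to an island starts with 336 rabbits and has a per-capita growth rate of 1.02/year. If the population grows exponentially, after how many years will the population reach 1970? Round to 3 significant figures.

1.73 years

Set N₀·e^(rt) = 1970: e^(1.02·t) = 1970/336 = 5.8631.
1.02·t = ln(5.8631) = 1.7687, so t = 1.7687/1.02 = 1.734.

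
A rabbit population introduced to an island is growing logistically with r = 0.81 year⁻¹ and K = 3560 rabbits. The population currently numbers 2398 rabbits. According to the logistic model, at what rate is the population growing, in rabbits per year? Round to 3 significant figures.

dN/dt = rN(1 − N/K) = 0.81 × 2398 × (1 − 2398/3560).
1 − 2398/3560 = 0.3264; dN/dt = 0.81 × 2398 × 0.3264 = 634.

634 rabbits per year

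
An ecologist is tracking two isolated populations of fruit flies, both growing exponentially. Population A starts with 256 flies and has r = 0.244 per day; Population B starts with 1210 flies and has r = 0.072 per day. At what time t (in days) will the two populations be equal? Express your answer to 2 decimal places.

9.03 days

Set 256·e^(0.244t) = 1210·e^(0.072t).
e^((0.244 − 0.072)t) = 1210/256 → e^(0.172·t) = 4.7266.
0.172·t = ln(4.7266) = 1.5532, so t = 1.5532/0.172 = 9.0302.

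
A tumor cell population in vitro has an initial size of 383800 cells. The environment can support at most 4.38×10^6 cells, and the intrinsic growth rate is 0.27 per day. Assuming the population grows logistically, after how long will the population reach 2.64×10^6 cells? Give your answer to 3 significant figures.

A = (K − N₀)/N₀ = (4.38×10^6 − 383800)/383800 = 10.412.
Solve 4.38×10^6/(1 + 10.412·e^(−0.27t)) = 2.64×10^6: 1 + 10.412·e^(−0.27t) = 1.6591, so e^(−0.27t) = 0.0632999.
−0.27·t = ln(0.0632999) = -2.7599, so t = 2.7599/0.27 = 10.222.

10.2 days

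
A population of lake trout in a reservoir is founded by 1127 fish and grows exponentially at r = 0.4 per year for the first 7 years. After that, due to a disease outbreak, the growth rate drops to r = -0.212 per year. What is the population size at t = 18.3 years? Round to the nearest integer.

Phase 1: N(7) = 1127·e^(0.4×7) = 1127·e^2.8 = 18533.1.
Phase 2 runs for 18.3 − 7 = 11.3 years at r = -0.212.
N(18.3) = 18533.1·e^(-0.212×11.3) = 18533.1·e^-2.396 = 1688.7.

1689 fish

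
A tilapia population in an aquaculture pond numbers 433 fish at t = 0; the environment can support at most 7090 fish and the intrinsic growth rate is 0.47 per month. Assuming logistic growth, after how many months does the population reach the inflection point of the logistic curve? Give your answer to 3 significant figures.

5.81 months

Logistic growth is fastest at N = K/2 = 3545.
A = (K − N₀)/N₀ = 15.374. Set K/(1 + A·e^(−rt)) = K/2 → A·e^(−rt) = 1.
e^(−0.47t) = 1/15.374 = 0.0650443, so t = ln(15.374)/0.47 = 2.7327/0.47 = 5.8142.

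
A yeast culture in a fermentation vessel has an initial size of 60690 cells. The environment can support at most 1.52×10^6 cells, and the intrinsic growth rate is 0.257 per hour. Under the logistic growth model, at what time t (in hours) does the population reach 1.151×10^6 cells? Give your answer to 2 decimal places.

16.80 hours

A = (K − N₀)/N₀ = (1.52×10^6 − 60690)/60690 = 24.045.
Solve 1.52×10^6/(1 + 24.045·e^(−0.257t)) = 1.151×10^6: 1 + 24.045·e^(−0.257t) = 1.3206, so e^(−0.257t) = 0.0133328.
−0.257·t = ln(0.0133328) = -4.3175, so t = 4.3175/0.257 = 16.8.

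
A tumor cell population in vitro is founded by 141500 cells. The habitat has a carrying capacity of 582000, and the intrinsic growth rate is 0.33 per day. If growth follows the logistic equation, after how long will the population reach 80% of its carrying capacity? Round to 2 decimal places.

A = (K − N₀)/N₀ = (582000 − 141500)/141500 = 3.1131.
Solve 582000/(1 + 3.1131·e^(−0.33t)) = 465600: 1 + 3.1131·e^(−0.33t) = 1.25, so e^(−0.33t) = 0.0803065.
−0.33·t = ln(0.0803065) = -2.5219, so t = 2.5219/0.33 = 7.6421.

7.64 days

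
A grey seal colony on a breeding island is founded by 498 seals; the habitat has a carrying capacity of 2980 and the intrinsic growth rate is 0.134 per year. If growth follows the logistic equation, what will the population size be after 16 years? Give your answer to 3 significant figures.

A = (K − N₀)/N₀ = (2980 − 498)/498 = 4.9839.
N(t) = K/(1 + A·e^(−rt)) = 2980/(1 + 4.9839×e^(−0.134×16)).
e^(−2.144) = 0.11719; denominator = 1 + 4.9839×0.11719 = 1.584.
N = 2980/1.584 = 1881.26.

1880 seals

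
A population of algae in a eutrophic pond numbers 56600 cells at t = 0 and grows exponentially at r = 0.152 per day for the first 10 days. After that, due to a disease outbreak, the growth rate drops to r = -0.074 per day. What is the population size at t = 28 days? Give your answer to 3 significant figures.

68300 cells

Phase 1: N(10) = 56600·e^(0.152×10) = 56600·e^1.52 = 258788.
Phase 2 runs for 28 − 10 = 18 days at r = -0.074.
N(28) = 258788·e^(-0.074×18) = 258788·e^-1.332 = 68306.8.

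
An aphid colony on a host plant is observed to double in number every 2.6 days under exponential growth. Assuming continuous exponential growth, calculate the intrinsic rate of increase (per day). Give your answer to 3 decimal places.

r = ln(2)/t_d = 0.6931/2.6 = 0.2666.

0.267 per day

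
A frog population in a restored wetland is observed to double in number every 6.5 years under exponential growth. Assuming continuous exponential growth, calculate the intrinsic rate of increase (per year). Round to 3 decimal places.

0.107 per year

r = ln(2)/t_d = 0.6931/6.5 = 0.10664.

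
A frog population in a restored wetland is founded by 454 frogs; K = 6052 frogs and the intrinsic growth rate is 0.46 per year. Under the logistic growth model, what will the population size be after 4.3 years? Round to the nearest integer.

A = (K − N₀)/N₀ = (6052 − 454)/454 = 12.33.
N(t) = K/(1 + A·e^(−rt)) = 6052/(1 + 12.33×e^(−0.46×4.3)).
e^(−1.978) = 0.13835; denominator = 1 + 12.33×0.13835 = 2.7059.
N = 6052/2.7059 = 2236.63.

2237 frogs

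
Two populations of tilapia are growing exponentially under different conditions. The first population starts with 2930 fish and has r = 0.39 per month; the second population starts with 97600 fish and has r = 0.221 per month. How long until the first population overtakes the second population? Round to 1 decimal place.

Set 2930·e^(0.39t) = 97600·e^(0.221t).
e^((0.39 − 0.221)t) = 97600/2930 → e^(0.169·t) = 33.311.
0.169·t = ln(33.311) = 3.5059, so t = 3.5059/0.169 = 20.745.

20.7 months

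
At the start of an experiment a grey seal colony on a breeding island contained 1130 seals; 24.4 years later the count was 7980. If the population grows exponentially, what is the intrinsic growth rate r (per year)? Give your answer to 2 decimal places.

From N(t) = N₀·e^(rt): e^(r·24.4) = 7980/1130 = 7.0619.
r·24.4 = ln(7.0619) = 1.9547, so r = 1.9547/24.4 = 0.080112.

0.08 per year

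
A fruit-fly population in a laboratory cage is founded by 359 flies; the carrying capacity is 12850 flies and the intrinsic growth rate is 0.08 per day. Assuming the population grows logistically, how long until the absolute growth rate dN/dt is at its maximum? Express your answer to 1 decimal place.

44.4 days

Logistic growth is fastest at N = K/2 = 6425.
A = (K − N₀)/N₀ = 34.794. Set K/(1 + A·e^(−rt)) = K/2 → A·e^(−rt) = 1.
e^(−0.08t) = 1/34.794 = 0.0287407, so t = ln(34.794)/0.08 = 3.5494/0.08 = 44.368.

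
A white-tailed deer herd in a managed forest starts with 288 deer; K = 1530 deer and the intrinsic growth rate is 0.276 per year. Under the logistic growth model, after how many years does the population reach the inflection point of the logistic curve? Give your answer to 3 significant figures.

5.30 years

Logistic growth is fastest at N = K/2 = 765.
A = (K − N₀)/N₀ = 4.3125. Set K/(1 + A·e^(−rt)) = K/2 → A·e^(−rt) = 1.
e^(−0.276t) = 1/4.3125 = 0.231884, so t = ln(4.3125)/0.276 = 1.4615/0.276 = 5.2954.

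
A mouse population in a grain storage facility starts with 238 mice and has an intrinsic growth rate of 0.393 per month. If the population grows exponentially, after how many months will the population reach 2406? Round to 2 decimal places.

Set N₀·e^(rt) = 2406: e^(0.393·t) = 2406/238 = 10.109.
0.393·t = ln(10.109) = 2.3135, so t = 2.3135/0.393 = 5.8866.

5.89 months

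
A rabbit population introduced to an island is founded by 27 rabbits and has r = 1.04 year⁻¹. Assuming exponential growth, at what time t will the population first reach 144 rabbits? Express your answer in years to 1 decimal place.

Set N₀·e^(rt) = 144: e^(1.04·t) = 144/27 = 5.3333.
1.04·t = ln(5.3333) = 1.674, so t = 1.674/1.04 = 1.6096.

1.6 years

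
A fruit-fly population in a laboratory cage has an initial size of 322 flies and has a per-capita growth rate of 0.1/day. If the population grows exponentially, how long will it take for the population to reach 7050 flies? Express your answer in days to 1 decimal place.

30.9 days

Set N₀·e^(rt) = 7050: e^(0.1·t) = 7050/322 = 21.894.
0.1·t = ln(21.894) = 3.0862, so t = 3.0862/0.1 = 30.862.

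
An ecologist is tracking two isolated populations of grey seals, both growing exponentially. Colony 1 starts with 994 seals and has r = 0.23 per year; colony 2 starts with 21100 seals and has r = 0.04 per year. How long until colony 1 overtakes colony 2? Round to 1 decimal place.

Set 994·e^(0.23t) = 21100·e^(0.04t).
e^((0.23 − 0.04)t) = 21100/994 → e^(0.19·t) = 21.227.
0.19·t = ln(21.227) = 3.0553, so t = 3.0553/0.19 = 16.08.

16.1 years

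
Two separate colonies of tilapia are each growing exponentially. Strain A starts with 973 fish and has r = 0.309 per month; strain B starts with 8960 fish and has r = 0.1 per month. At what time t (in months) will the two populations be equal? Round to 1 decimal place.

10.6 months

Set 973·e^(0.309t) = 8960·e^(0.1t).
e^((0.309 − 0.1)t) = 8960/973 → e^(0.209·t) = 9.2086.
0.209·t = ln(9.2086) = 2.2201, so t = 2.2201/0.209 = 10.623.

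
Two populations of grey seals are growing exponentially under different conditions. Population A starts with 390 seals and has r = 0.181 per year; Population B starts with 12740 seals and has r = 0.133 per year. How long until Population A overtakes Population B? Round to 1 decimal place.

Set 390·e^(0.181t) = 12740·e^(0.133t).
e^((0.181 − 0.133)t) = 12740/390 → e^(0.048·t) = 32.667.
0.048·t = ln(32.667) = 3.4864, so t = 3.4864/0.048 = 72.632.

72.6 years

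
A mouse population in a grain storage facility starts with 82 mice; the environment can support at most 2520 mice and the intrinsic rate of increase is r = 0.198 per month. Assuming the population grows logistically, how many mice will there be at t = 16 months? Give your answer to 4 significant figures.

A = (K − N₀)/N₀ = (2520 − 82)/82 = 29.732.
N(t) = K/(1 + A·e^(−rt)) = 2520/(1 + 29.732×e^(−0.198×16)).
e^(−3.168) = 0.042088; denominator = 1 + 29.732×0.042088 = 2.2513.
N = 2520/2.2513 = 1119.33.

1119 mice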